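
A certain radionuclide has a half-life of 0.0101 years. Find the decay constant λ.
λ = ln(2)/t½ = 68.63 year⁻¹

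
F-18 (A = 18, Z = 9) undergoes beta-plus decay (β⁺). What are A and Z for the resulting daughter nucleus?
Daughter: A = 18, Z = 8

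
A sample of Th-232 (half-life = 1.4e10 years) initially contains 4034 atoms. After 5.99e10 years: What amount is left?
N = N₀(1/2)^(t/t½) = 207.9 atoms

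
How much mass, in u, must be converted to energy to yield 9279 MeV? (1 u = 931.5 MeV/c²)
m = E/c² = 9.961 u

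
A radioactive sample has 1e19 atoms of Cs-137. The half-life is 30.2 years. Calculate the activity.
A = λN = 2.295e17 decays/year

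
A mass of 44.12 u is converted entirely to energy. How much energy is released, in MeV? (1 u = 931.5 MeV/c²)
E = mc² = 41100 MeV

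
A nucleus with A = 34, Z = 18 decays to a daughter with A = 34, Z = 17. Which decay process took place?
ΔA = 0, ΔZ = -1 ⇒ beta-plus decay (β⁺) or electron capture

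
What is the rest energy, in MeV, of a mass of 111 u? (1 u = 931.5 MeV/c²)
E = mc² = 1.034e5 MeV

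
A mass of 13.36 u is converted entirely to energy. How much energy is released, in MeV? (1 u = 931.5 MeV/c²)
E = mc² = 12440 MeV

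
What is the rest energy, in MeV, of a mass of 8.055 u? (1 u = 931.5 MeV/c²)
E = mc² = 7503 MeV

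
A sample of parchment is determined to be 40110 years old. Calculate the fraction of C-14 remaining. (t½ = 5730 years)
N/N₀ = (1/2)^(t/t½) = 0.007812 = 0.781%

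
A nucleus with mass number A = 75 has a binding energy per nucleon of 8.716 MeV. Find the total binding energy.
B.E. = 8.716 × 75 = 653.7 MeV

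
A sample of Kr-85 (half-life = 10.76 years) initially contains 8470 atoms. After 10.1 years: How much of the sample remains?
N = N₀(1/2)^(t/t½) = 4419 atoms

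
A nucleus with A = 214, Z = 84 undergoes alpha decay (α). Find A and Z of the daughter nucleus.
Daughter: A = 210, Z = 82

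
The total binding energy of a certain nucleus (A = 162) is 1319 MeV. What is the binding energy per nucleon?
B.E./A = 1319/162 = 8.142 MeV/nucleon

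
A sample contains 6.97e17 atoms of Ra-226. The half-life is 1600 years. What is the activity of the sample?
A = λN = 3.02e14 decays/year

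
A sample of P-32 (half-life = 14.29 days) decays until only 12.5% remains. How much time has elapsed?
t = t½ × log₂(N₀/N) = 42.87 days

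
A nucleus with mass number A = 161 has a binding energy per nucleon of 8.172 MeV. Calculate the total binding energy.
B.E. = 8.172 × 161 = 1316 MeV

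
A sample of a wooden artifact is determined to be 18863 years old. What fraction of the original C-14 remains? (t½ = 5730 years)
N/N₀ = (1/2)^(t/t½) = 0.1021 = 10.2%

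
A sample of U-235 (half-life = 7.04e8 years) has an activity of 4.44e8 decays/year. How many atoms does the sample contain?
N = A/λ = 4.51e17 atoms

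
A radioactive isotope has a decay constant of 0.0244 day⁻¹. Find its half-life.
t½ = ln(2)/λ = 28.41 days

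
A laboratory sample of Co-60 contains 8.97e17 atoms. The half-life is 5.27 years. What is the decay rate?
A = λN = 1.18e17 decays/year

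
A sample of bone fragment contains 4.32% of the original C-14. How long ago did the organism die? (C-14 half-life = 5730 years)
Age = t½ × log₂(1/ratio) = 25970 years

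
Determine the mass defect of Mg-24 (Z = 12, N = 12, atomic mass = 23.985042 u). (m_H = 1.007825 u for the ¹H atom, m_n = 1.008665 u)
Δm = Z·m_H + N·m_n − M = 0.2128 u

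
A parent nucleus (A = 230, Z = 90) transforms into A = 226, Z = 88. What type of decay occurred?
ΔA = -4, ΔZ = -2 ⇒ alpha decay (α)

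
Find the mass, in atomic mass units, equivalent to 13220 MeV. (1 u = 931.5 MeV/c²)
m = E/c² = 14.19 u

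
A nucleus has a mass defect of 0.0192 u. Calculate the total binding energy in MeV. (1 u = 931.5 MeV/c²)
B.E. = Δm × 931.5 = 17.88 MeV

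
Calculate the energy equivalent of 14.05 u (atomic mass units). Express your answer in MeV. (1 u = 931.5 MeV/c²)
E = mc² = 13090 MeV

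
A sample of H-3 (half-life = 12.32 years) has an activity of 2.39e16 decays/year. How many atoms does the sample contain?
N = A/λ = 4.248e17 atoms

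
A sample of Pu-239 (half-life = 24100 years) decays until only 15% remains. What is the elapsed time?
t = t½ × log₂(N₀/N) = 65960 years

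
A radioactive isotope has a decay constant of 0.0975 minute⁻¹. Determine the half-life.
t½ = ln(2)/λ = 7.109 minutes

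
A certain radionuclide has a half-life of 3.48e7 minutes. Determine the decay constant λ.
λ = ln(2)/t½ = 1.992e-8 minute⁻¹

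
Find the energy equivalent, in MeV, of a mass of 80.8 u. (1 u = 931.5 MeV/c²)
E = mc² = 75270 MeV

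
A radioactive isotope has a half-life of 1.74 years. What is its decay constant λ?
λ = ln(2)/t½ = 0.3984 year⁻¹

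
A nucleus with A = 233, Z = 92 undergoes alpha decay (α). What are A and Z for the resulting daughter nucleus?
Daughter: A = 229, Z = 90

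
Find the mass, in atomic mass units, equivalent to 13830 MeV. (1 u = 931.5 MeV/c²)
m = E/c² = 14.85 u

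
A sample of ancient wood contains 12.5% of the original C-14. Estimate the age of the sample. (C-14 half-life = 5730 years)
Age = t½ × log₂(1/ratio) = 17190 years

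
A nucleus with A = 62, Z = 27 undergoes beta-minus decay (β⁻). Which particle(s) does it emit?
β⁻: electron (e⁻) + antineutrino (ν̄ₑ)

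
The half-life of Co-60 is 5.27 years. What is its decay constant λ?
λ = ln(2)/t½ = 0.1315 year⁻¹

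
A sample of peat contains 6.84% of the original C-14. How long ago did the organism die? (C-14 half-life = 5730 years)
Age = t½ × log₂(1/ratio) = 22170 years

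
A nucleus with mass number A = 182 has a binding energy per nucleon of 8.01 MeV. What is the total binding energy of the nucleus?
B.E. = 8.01 × 182 = 1458 MeV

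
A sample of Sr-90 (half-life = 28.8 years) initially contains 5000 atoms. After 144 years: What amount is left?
N = N₀(1/2)^(t/t½) = 156.2 atoms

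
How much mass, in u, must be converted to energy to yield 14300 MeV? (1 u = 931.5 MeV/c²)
m = E/c² = 15.35 u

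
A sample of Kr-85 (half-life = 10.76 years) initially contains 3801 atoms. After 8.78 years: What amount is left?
N = N₀(1/2)^(t/t½) = 2159 atoms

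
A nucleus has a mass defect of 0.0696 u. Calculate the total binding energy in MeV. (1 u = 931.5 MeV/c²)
B.E. = Δm × 931.5 = 64.83 MeV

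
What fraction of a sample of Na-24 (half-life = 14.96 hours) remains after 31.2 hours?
N/N₀ = (1/2)^(t/t½) = 0.2356 = 23.6%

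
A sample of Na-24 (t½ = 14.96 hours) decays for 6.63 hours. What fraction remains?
N/N₀ = (1/2)^(t/t½) = 0.7355 = 73.6%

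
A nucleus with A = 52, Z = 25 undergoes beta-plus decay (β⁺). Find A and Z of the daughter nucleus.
Daughter: A = 52, Z = 24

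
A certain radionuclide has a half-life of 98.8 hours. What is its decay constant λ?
λ = ln(2)/t½ = 0.007016 hour⁻¹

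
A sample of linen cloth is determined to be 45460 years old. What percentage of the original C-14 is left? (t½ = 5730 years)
N/N₀ = (1/2)^(t/t½) = 0.00409 = 0.409%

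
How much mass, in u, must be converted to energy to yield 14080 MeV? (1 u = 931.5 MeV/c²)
m = E/c² = 15.12 u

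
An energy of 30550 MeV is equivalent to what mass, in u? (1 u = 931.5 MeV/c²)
m = E/c² = 32.8 u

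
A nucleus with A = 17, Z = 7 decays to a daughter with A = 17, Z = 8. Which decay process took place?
ΔA = 0, ΔZ = +1 ⇒ beta-minus decay (β⁻)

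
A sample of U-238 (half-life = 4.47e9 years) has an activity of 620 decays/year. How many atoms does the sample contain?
N = A/λ = 3.998e12 atoms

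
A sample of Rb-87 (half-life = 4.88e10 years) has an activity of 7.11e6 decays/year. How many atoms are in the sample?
N = A/λ = 5.006e17 atoms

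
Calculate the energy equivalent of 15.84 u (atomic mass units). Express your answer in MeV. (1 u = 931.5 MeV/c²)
E = mc² = 14750 MeV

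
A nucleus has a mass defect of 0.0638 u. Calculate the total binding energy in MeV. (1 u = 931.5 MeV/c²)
B.E. = Δm × 931.5 = 59.43 MeV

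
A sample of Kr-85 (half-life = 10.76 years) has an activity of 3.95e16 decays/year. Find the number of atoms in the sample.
N = A/λ = 6.132e17 atoms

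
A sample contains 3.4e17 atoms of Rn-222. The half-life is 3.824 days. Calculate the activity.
A = λN = 6.163e16 decays/day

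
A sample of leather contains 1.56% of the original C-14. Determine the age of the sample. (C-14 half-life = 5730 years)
Age = t½ × log₂(1/ratio) = 34390 years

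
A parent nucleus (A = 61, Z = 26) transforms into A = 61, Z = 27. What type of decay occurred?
ΔA = 0, ΔZ = +1 ⇒ beta-minus decay (β⁻)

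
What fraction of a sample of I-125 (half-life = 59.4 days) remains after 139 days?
N/N₀ = (1/2)^(t/t½) = 0.1975 = 19.8%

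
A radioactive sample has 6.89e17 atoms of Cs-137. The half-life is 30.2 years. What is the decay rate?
A = λN = 1.581e16 decays/year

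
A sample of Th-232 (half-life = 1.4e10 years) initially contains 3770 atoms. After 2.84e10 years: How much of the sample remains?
N = N₀(1/2)^(t/t½) = 924 atoms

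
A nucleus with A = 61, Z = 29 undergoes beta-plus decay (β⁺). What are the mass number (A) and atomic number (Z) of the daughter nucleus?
Daughter: A = 61, Z = 28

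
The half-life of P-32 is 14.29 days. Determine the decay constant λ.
λ = ln(2)/t½ = 0.04851 day⁻¹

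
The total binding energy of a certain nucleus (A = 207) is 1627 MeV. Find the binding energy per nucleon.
B.E./A = 1627/207 = 7.86 MeV/nucleon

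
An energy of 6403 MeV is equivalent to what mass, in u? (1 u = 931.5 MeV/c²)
m = E/c² = 6.874 u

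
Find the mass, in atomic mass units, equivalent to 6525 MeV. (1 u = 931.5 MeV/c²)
m = E/c² = 7.005 u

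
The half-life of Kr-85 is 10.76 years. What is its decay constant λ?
λ = ln(2)/t½ = 0.06442 year⁻¹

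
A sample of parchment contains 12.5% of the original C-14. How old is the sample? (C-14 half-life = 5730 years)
Age = t½ × log₂(1/ratio) = 17190 years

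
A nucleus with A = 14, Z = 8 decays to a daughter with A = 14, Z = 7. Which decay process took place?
ΔA = 0, ΔZ = -1 ⇒ beta-plus decay (β⁺) or electron capture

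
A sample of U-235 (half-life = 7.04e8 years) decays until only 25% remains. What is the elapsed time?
t = t½ × log₂(N₀/N) = 1.408e9 years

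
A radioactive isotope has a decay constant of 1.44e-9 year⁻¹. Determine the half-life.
t½ = ln(2)/λ = 4.814e8 years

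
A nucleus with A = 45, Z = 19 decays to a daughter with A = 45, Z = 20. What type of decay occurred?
ΔA = 0, ΔZ = +1 ⇒ beta-minus decay (β⁻)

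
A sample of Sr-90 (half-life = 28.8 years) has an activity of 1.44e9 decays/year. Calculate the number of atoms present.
N = A/λ = 5.983e10 atoms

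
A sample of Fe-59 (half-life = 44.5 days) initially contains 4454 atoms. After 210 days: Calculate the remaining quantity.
N = N₀(1/2)^(t/t½) = 169.1 atoms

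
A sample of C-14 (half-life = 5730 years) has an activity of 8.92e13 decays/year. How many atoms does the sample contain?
N = A/λ = 7.374e17 atoms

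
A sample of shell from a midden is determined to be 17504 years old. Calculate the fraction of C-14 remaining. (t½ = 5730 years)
N/N₀ = (1/2)^(t/t½) = 0.1203 = 12%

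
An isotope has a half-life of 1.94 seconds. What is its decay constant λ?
λ = ln(2)/t½ = 0.3573 second⁻¹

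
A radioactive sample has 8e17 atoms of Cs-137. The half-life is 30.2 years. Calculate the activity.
A = λN = 1.836e16 decays/year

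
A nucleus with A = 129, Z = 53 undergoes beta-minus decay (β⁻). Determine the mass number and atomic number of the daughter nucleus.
Daughter: A = 129, Z = 54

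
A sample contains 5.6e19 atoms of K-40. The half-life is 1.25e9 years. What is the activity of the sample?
A = λN = 3.105e10 decays/year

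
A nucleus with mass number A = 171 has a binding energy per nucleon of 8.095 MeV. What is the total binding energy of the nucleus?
B.E. = 8.095 × 171 = 1384 MeV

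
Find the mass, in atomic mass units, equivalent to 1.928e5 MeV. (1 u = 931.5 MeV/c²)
m = E/c² = 207 u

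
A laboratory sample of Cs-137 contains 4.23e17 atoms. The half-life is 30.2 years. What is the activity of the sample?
A = λN = 9.709e15 decays/year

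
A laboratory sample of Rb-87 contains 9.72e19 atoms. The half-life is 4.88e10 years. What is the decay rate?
A = λN = 1.381e9 decays/year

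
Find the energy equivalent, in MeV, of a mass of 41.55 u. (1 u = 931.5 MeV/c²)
E = mc² = 38700 MeV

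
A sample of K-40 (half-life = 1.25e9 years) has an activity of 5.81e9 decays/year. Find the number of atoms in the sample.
N = A/λ = 1.048e19 atoms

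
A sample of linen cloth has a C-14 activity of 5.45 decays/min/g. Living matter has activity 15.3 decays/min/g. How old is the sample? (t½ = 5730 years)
Age = t½ × log₂(A₀/A) = 8533 years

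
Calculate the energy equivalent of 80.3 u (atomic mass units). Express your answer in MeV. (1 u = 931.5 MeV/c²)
E = mc² = 74800 MeV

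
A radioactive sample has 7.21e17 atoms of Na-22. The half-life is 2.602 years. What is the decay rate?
A = λN = 1.921e17 decays/year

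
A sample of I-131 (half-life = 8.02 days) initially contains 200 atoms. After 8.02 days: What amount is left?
N = N₀(1/2)^(t/t½) = 100 atoms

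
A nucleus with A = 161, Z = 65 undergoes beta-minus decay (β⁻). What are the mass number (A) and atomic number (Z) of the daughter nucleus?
Daughter: A = 161, Z = 66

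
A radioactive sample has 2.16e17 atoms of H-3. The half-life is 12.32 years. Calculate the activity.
A = λN = 1.215e16 decays/year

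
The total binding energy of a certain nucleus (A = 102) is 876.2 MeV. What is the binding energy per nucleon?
B.E./A = 876.2/102 = 8.59 MeV/nucleon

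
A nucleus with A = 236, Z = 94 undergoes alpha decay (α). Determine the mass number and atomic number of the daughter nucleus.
Daughter: A = 232, Z = 92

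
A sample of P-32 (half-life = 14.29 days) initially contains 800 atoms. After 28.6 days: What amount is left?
N = N₀(1/2)^(t/t½) = 199.8 atoms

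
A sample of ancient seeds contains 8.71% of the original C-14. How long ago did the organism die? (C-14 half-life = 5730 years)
Age = t½ × log₂(1/ratio) = 20180 years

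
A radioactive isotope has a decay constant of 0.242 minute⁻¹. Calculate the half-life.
t½ = ln(2)/λ = 2.864 minutes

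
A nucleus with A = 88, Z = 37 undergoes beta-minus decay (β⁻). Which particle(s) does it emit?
β⁻: electron (e⁻) + antineutrino (ν̄ₑ)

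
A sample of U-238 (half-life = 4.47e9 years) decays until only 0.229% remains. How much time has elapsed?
t = t½ × log₂(N₀/N) = 3.92e10 years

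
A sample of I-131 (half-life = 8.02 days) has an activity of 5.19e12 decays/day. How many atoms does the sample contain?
N = A/λ = 6.005e13 atoms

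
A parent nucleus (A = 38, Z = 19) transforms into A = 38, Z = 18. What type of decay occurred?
ΔA = 0, ΔZ = -1 ⇒ beta-plus decay (β⁺) or electron capture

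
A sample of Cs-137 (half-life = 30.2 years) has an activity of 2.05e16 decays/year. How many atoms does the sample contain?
N = A/λ = 8.932e17 atoms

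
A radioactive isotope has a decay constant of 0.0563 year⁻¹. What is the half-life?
t½ = ln(2)/λ = 12.31 years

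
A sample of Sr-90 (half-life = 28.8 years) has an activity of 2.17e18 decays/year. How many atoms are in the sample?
N = A/λ = 9.016e19 atoms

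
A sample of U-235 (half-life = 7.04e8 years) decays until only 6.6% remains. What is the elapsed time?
t = t½ × log₂(N₀/N) = 2.761e9 years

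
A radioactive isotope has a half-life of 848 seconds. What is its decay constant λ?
λ = ln(2)/t½ = 8.174e-4 second⁻¹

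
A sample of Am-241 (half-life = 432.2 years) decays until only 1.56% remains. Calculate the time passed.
t = t½ × log₂(N₀/N) = 2594 years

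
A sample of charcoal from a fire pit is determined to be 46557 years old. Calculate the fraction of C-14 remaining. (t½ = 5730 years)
N/N₀ = (1/2)^(t/t½) = 0.003582 = 0.358%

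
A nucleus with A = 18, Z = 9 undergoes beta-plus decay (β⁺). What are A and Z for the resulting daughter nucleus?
Daughter: A = 18, Z = 8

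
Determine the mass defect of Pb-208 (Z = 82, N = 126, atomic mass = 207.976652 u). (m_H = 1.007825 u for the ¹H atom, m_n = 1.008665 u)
Δm = Z·m_H + N·m_n − M = 1.757 u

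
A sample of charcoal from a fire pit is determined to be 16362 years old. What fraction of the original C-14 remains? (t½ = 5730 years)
N/N₀ = (1/2)^(t/t½) = 0.1382 = 13.8%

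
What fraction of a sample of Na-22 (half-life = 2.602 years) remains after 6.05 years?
N/N₀ = (1/2)^(t/t½) = 0.1996 = 20%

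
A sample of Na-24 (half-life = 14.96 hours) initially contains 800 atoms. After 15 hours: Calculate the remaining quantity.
N = N₀(1/2)^(t/t½) = 399.3 atoms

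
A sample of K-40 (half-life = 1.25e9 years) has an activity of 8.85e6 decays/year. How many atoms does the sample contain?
N = A/λ = 1.596e16 atoms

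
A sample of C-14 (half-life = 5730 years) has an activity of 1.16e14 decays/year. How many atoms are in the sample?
N = A/λ = 9.589e17 atoms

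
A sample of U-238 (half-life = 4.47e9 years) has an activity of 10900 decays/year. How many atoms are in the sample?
N = A/λ = 7.029e13 atoms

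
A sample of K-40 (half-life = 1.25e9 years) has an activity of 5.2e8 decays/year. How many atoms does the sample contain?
N = A/λ = 9.378e17 atoms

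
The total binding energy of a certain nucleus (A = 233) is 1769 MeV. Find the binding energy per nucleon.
B.E./A = 1769/233 = 7.592 MeV/nucleon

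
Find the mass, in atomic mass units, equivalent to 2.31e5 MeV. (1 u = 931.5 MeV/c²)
m = E/c² = 248 u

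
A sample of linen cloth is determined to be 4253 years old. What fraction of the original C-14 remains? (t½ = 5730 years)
N/N₀ = (1/2)^(t/t½) = 0.5978 = 59.8%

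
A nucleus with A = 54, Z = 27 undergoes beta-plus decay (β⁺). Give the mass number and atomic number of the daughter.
Daughter: A = 54, Z = 26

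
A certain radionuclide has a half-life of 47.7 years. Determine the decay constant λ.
λ = ln(2)/t½ = 0.01453 year⁻¹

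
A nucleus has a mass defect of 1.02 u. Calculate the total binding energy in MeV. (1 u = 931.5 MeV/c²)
B.E. = Δm × 931.5 = 950.1 MeV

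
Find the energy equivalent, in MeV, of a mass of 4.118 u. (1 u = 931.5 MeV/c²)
E = mc² = 3836 MeV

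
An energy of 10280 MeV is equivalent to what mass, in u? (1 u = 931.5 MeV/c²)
m = E/c² = 11.04 u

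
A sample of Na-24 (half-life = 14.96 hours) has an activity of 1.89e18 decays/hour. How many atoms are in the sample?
N = A/λ = 4.079e19 atoms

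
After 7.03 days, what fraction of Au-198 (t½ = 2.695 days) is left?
N/N₀ = (1/2)^(t/t½) = 0.164 = 16.4%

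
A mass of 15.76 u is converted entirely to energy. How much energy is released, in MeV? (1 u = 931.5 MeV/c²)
E = mc² = 14680 MeV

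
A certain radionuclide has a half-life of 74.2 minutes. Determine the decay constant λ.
λ = ln(2)/t½ = 0.009342 minute⁻¹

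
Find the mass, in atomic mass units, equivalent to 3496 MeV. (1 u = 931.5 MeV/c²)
m = E/c² = 3.753 u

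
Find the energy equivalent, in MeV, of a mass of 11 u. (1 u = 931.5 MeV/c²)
E = mc² = 10250 MeV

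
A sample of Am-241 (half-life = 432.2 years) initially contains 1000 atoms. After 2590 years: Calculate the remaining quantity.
N = N₀(1/2)^(t/t½) = 15.71 atoms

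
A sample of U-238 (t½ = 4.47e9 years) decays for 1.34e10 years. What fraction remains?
N/N₀ = (1/2)^(t/t½) = 0.1252 = 12.5%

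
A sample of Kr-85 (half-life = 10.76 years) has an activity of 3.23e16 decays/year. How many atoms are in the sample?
N = A/λ = 5.014e17 atoms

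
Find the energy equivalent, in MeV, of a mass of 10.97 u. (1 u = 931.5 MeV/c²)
E = mc² = 10220 MeV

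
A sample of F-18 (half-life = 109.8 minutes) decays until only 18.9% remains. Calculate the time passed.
t = t½ × log₂(N₀/N) = 263.9 minutes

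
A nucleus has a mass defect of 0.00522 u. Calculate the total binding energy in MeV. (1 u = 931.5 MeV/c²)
B.E. = Δm × 931.5 = 4.862 MeV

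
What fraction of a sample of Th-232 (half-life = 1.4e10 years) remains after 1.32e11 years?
N/N₀ = (1/2)^(t/t½) = 0.001451 = 0.145%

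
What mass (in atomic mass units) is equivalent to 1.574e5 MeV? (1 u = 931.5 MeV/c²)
m = E/c² = 169 u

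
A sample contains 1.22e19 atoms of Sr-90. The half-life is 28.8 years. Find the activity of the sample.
A = λN = 2.936e17 decays/year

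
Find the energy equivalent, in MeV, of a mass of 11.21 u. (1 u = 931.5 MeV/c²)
E = mc² = 10440 MeV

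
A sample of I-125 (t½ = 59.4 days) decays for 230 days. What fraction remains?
N/N₀ = (1/2)^(t/t½) = 0.0683 = 6.83%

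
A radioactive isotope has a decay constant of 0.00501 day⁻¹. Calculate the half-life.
t½ = ln(2)/λ = 138.4 days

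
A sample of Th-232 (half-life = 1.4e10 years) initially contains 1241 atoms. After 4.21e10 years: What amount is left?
N = N₀(1/2)^(t/t½) = 154.4 atoms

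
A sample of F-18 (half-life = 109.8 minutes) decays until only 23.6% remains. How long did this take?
t = t½ × log₂(N₀/N) = 228.7 minutes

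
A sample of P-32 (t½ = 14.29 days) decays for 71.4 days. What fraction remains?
N/N₀ = (1/2)^(t/t½) = 0.03133 = 3.13%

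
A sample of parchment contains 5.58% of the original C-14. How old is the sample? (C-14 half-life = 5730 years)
Age = t½ × log₂(1/ratio) = 23860 years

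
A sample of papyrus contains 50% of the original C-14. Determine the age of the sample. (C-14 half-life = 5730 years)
Age = t½ × log₂(1/ratio) = 5730 years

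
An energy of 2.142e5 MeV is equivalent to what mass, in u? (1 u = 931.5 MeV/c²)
m = E/c² = 230 u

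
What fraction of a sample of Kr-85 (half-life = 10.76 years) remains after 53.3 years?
N/N₀ = (1/2)^(t/t½) = 0.03227 = 3.23%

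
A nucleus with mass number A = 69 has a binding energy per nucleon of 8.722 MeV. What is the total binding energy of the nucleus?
B.E. = 8.722 × 69 = 601.8 MeV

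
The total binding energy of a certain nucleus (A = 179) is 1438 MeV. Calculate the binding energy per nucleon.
B.E./A = 1438/179 = 8.034 MeV/nucleon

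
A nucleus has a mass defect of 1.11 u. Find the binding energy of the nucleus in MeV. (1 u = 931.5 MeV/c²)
B.E. = Δm × 931.5 = 1034 MeV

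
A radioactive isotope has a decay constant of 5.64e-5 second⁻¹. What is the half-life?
t½ = ln(2)/λ = 12290 seconds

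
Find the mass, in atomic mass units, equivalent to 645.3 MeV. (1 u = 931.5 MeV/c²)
m = E/c² = 0.6928 u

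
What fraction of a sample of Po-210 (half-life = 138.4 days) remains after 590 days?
N/N₀ = (1/2)^(t/t½) = 0.05208 = 5.21%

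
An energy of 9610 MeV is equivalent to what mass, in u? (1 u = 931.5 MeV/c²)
m = E/c² = 10.32 u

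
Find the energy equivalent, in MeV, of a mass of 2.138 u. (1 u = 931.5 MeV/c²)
E = mc² = 1992 MeV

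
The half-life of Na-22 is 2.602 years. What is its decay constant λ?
λ = ln(2)/t½ = 0.2664 year⁻¹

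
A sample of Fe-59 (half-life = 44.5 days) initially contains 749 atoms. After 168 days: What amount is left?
N = N₀(1/2)^(t/t½) = 54.7 atoms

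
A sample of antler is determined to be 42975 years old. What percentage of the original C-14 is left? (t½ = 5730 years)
N/N₀ = (1/2)^(t/t½) = 0.005524 = 0.552%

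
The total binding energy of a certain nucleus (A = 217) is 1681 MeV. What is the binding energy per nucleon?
B.E./A = 1681/217 = 7.747 MeV/nucleon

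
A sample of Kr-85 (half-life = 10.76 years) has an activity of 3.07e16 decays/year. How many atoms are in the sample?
N = A/λ = 4.766e17 atoms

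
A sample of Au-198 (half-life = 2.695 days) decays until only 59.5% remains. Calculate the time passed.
t = t½ × log₂(N₀/N) = 2.019 days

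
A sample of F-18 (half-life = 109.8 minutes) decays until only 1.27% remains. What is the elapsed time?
t = t½ × log₂(N₀/N) = 691.6 minutes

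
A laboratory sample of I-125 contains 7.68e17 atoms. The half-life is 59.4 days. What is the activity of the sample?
A = λN = 8.962e15 decays/day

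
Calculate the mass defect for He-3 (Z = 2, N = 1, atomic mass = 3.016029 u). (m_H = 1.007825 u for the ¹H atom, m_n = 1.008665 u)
Δm = Z·m_H + N·m_n − M = 0.008286 u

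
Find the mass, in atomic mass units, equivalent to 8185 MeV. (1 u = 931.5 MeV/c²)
m = E/c² = 8.787 u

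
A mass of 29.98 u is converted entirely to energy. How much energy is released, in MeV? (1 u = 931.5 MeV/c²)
E = mc² = 27930 MeV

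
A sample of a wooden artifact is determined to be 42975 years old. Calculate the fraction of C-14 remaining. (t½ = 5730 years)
N/N₀ = (1/2)^(t/t½) = 0.005524 = 0.552%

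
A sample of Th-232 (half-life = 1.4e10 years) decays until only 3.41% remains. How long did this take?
t = t½ × log₂(N₀/N) = 6.824e10 years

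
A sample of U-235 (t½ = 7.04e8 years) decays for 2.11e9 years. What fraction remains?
N/N₀ = (1/2)^(t/t½) = 0.1252 = 12.5%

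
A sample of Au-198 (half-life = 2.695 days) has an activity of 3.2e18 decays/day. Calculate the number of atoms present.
N = A/λ = 1.244e19 atoms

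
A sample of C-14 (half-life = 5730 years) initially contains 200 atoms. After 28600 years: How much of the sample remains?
N = N₀(1/2)^(t/t½) = 6.288 atoms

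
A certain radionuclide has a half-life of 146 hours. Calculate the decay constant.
λ = ln(2)/t½ = 0.004748 hour⁻¹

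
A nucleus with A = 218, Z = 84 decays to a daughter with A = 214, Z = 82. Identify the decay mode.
ΔA = -4, ΔZ = -2 ⇒ alpha decay (α)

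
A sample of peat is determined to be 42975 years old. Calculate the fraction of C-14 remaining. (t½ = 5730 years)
N/N₀ = (1/2)^(t/t½) = 0.005524 = 0.552%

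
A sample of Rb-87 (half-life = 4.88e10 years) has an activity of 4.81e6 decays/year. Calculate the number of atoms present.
N = A/λ = 3.386e17 atoms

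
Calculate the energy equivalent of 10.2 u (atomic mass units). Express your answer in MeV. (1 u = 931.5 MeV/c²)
E = mc² = 9501 MeV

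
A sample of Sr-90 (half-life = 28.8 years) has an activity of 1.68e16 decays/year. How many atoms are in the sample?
N = A/λ = 6.98e17 atoms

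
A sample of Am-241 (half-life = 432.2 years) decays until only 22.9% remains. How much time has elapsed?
t = t½ × log₂(N₀/N) = 919.1 years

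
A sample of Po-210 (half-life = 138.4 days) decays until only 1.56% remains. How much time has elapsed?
t = t½ × log₂(N₀/N) = 830.7 days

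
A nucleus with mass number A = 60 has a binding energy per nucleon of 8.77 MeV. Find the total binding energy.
B.E. = 8.77 × 60 = 526.2 MeV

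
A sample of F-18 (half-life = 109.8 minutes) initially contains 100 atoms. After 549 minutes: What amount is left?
N = N₀(1/2)^(t/t½) = 3.125 atoms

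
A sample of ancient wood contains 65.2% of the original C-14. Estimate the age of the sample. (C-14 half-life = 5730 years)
Age = t½ × log₂(1/ratio) = 3536 years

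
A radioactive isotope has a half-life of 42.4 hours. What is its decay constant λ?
λ = ln(2)/t½ = 0.01635 hour⁻¹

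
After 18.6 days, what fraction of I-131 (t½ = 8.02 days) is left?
N/N₀ = (1/2)^(t/t½) = 0.2004 = 20%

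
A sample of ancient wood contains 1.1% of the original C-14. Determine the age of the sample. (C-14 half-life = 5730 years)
Age = t½ × log₂(1/ratio) = 37280 years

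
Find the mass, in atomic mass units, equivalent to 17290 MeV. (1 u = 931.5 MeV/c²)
m = E/c² = 18.56 u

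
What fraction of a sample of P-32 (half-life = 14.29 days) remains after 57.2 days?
N/N₀ = (1/2)^(t/t½) = 0.06238 = 6.24%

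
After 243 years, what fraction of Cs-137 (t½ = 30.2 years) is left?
N/N₀ = (1/2)^(t/t½) = 0.003783 = 0.378%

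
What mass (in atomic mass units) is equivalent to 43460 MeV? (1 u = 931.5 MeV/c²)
m = E/c² = 46.66 u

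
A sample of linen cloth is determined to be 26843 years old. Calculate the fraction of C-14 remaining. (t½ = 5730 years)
N/N₀ = (1/2)^(t/t½) = 0.03889 = 3.89%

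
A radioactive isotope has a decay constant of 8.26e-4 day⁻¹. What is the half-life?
t½ = ln(2)/λ = 839.2 days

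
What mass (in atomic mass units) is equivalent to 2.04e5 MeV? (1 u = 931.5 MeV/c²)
m = E/c² = 219 u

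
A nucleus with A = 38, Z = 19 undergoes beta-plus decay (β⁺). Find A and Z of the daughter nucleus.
Daughter: A = 38, Z = 18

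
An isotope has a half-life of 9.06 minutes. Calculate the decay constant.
λ = ln(2)/t½ = 0.07651 minute⁻¹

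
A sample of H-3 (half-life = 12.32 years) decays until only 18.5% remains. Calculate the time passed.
t = t½ × log₂(N₀/N) = 29.99 years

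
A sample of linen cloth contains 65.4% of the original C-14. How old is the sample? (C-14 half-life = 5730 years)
Age = t½ × log₂(1/ratio) = 3510 years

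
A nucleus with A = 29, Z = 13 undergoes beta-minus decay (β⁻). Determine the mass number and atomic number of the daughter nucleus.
Daughter: A = 29, Z = 14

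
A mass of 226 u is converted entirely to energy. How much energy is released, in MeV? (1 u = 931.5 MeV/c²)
E = mc² = 2.105e5 MeV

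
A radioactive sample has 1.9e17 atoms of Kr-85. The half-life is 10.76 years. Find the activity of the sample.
A = λN = 1.224e16 decays/year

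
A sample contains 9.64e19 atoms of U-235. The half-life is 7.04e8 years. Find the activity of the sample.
A = λN = 9.491e10 decays/year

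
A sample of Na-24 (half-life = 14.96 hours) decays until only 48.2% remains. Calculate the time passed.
t = t½ × log₂(N₀/N) = 15.75 hours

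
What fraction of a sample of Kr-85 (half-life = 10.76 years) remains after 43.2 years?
N/N₀ = (1/2)^(t/t½) = 0.06186 = 6.19%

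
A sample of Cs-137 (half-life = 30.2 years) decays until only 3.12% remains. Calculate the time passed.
t = t½ × log₂(N₀/N) = 151.1 years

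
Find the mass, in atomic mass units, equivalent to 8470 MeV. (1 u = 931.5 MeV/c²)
m = E/c² = 9.093 u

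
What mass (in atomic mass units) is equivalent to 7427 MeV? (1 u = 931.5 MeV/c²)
m = E/c² = 7.973 u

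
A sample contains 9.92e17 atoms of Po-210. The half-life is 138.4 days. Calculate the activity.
A = λN = 4.968e15 decays/day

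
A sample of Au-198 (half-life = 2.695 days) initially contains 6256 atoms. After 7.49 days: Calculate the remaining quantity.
N = N₀(1/2)^(t/t½) = 911.3 atoms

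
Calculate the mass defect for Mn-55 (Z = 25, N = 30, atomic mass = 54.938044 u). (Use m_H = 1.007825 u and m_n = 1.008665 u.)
Δm = Z·m_H + N·m_n − M = 0.5175 u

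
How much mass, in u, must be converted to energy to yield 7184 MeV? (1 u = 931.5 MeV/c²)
m = E/c² = 7.712 u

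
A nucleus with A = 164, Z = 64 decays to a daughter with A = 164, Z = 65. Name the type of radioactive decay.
ΔA = 0, ΔZ = +1 ⇒ beta-minus decay (β⁻)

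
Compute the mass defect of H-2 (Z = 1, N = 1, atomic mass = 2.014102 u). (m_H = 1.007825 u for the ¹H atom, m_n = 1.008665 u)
Δm = Z·m_H + N·m_n − M = 0.002388 u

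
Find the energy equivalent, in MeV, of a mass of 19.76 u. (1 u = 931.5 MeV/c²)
E = mc² = 18410 MeV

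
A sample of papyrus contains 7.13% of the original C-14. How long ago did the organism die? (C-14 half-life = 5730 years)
Age = t½ × log₂(1/ratio) = 21830 years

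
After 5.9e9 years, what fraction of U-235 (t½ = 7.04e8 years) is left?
N/N₀ = (1/2)^(t/t½) = 0.003 = 0.3%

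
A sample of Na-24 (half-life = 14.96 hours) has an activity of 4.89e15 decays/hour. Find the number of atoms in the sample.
N = A/λ = 1.055e17 atoms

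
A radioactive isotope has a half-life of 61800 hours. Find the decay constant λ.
λ = ln(2)/t½ = 1.122e-5 hour⁻¹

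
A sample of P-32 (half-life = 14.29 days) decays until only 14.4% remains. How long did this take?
t = t½ × log₂(N₀/N) = 39.95 days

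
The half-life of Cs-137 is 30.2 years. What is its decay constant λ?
λ = ln(2)/t½ = 0.02295 year⁻¹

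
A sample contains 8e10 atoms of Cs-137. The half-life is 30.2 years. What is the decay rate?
A = λN = 1.836e9 decays/year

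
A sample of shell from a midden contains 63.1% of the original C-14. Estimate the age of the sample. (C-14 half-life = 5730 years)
Age = t½ × log₂(1/ratio) = 3806 years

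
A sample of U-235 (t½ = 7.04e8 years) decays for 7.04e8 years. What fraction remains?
N/N₀ = (1/2)^(t/t½) = 0.5 = 50%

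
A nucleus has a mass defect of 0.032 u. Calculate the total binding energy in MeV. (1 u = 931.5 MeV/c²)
B.E. = Δm × 931.5 = 29.81 MeV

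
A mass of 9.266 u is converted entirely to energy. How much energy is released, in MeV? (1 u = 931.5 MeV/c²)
E = mc² = 8631 MeV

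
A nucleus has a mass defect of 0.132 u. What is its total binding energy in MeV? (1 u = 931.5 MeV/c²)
B.E. = Δm × 931.5 = 123 MeV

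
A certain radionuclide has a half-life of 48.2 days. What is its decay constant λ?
λ = ln(2)/t½ = 0.01438 day⁻¹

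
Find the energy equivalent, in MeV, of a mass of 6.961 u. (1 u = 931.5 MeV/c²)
E = mc² = 6484 MeV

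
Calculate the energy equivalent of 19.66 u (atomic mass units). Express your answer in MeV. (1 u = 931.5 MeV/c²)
E = mc² = 18310 MeV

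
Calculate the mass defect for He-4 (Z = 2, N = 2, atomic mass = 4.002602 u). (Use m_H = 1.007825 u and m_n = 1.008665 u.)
Δm = Z·m_H + N·m_n − M = 0.03038 u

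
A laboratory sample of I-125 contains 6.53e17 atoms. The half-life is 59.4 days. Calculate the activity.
A = λN = 7.62e15 decays/day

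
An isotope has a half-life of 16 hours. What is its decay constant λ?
λ = ln(2)/t½ = 0.04332 hour⁻¹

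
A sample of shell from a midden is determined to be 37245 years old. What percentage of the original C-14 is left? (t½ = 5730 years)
N/N₀ = (1/2)^(t/t½) = 0.01105 = 1.1%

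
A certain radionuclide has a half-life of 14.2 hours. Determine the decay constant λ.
λ = ln(2)/t½ = 0.04881 hour⁻¹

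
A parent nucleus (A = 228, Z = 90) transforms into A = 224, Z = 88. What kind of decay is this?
ΔA = -4, ΔZ = -2 ⇒ alpha decay (α)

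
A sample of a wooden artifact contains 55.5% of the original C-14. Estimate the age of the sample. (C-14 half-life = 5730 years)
Age = t½ × log₂(1/ratio) = 4867 years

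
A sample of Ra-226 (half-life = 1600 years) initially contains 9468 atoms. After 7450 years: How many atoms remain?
N = N₀(1/2)^(t/t½) = 375.5 atoms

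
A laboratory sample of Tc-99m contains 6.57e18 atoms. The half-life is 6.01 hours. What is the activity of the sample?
A = λN = 7.577e17 decays/hour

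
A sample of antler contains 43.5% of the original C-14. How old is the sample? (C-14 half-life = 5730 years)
Age = t½ × log₂(1/ratio) = 6881 years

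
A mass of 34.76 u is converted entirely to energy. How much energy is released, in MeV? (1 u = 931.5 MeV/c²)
E = mc² = 32380 MeV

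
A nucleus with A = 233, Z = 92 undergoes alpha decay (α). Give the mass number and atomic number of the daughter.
Daughter: A = 229, Z = 90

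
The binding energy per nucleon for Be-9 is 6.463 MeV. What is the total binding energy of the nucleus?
B.E. = 6.463 × 9 = 58.17 MeV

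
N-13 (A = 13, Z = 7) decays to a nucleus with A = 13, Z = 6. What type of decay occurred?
ΔA = 0, ΔZ = -1 ⇒ beta-plus decay (β⁺) or electron capture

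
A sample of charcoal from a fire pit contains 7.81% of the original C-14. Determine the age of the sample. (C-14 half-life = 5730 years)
Age = t½ × log₂(1/ratio) = 21080 years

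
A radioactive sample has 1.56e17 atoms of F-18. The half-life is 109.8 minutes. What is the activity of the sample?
A = λN = 9.848e14 decays/minute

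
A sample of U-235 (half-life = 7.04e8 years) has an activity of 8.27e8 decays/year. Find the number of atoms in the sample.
N = A/λ = 8.399e17 atoms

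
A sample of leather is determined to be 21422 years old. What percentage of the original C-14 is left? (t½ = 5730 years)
N/N₀ = (1/2)^(t/t½) = 0.07492 = 7.49%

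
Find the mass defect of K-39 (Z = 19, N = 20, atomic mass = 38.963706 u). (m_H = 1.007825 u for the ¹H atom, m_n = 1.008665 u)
Δm = Z·m_H + N·m_n − M = 0.3583 u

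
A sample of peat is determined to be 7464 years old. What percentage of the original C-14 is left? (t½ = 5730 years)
N/N₀ = (1/2)^(t/t½) = 0.4054 = 40.5%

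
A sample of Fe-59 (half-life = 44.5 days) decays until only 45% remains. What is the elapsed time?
t = t½ × log₂(N₀/N) = 51.26 days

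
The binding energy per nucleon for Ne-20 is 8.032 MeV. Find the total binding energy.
B.E. = 8.032 × 20 = 160.6 MeV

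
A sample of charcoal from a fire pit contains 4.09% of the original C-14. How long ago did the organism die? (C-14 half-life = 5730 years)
Age = t½ × log₂(1/ratio) = 26430 years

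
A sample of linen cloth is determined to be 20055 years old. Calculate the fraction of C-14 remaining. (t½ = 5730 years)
N/N₀ = (1/2)^(t/t½) = 0.08839 = 8.84%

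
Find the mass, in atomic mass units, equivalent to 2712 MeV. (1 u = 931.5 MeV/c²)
m = E/c² = 2.911 u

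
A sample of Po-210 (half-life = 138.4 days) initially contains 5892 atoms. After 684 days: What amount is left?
N = N₀(1/2)^(t/t½) = 191.7 atoms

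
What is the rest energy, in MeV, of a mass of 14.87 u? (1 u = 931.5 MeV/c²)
E = mc² = 13850 MeV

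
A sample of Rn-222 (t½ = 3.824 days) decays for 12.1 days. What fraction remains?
N/N₀ = (1/2)^(t/t½) = 0.1116 = 11.2%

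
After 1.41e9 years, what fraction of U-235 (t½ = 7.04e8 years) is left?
N/N₀ = (1/2)^(t/t½) = 0.2495 = 25%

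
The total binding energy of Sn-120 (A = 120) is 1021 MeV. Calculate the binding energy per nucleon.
B.E./A = 1021/120 = 8.508 MeV/nucleon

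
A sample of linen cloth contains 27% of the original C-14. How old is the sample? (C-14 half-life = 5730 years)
Age = t½ × log₂(1/ratio) = 10820 years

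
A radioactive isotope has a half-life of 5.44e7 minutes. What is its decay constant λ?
λ = ln(2)/t½ = 1.274e-8 minute⁻¹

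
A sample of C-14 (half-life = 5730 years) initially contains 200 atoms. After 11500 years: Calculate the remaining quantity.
N = N₀(1/2)^(t/t½) = 49.76 atoms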